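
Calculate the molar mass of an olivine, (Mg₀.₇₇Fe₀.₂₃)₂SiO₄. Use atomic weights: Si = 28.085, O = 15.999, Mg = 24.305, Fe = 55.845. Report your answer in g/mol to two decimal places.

155.20 g/mol

M = 1.54×24.305 + 0.46×55.845 + 1×28.085 + 4×15.999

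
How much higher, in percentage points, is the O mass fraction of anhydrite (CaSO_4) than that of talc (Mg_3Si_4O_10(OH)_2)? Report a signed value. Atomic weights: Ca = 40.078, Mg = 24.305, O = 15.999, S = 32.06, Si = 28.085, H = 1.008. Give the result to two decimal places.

-3.61 percentage points

M(CaSO_4) = 136.134 g/mol, so wt% O = 63.996/136.134 × 100 = 47.01%.
M(Mg_3Si_4O_10(OH)_2) = 379.259 g/mol, so wt% O = 191.988/379.259 × 100 = 50.62%.
47.01 − 50.62 = -3.61 pp.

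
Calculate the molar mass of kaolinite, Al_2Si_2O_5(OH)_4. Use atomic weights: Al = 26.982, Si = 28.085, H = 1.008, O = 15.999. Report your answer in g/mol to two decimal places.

258.16 g/mol

The formula mass is the sum 2·26.982 + 2·28.085 + 9·15.999 + 4·1.008.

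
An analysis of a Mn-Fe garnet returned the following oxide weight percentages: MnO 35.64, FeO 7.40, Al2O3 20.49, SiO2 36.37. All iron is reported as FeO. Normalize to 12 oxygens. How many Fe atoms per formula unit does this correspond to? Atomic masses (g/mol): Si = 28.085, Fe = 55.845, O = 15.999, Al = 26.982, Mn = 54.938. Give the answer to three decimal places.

MnO: 35.64/70.937 = 0.50242 mol → 0.50242 mol Mn, 0.50242 mol O.
FeO: 7.40/71.844 = 0.10300 mol → 0.10300 mol Fe, 0.10300 mol O.
Al2O3: 20.49/101.961 = 0.20096 mol → 0.40192 mol Al, 0.60288 mol O.
SiO2: 36.37/60.083 = 0.60533 mol → 0.60533 mol Si, 1.21066 mol O.
Total oxygen = 2.41896 mol. Normalization factor = 12/2.41896 = 4.96081.
Fe per 12 O = 0.10300 × 4.96081 = 0.511.

0.511 Fe apfu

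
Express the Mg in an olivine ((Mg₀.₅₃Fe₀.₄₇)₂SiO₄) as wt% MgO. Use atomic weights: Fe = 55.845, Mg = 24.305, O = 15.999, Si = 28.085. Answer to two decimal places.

25.08 wt%

Molar mass of (Mg₀.₅₃Fe₀.₄₇)₂SiO₄ = 1.06·24.305 + 0.94·55.845 + 1·28.085 + 4·15.999 = 170.339 g/mol.
Each formula unit contains 1.06 Mg, equivalent to 1.06/1 = 1.0600 mol MgO.
M(MgO) = 1×24.305 + 1×15.999 = 40.304 g/mol.
Mass of MgO per formula unit = 1.0600 × 40.304 = 42.722 g.
MgO wt% = 42.722 / 170.339 × 100 = 25.08%.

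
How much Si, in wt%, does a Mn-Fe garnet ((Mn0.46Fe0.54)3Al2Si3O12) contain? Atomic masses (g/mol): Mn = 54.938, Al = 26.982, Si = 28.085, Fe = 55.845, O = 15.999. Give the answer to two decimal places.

Molar mass of (Mn0.46Fe0.54)3Al2Si3O12: 1.38×54.938 + 1.62×55.845 + 2×26.982 + 3×28.085 + 12×15.999 = 496.490 g/mol.
Mass of Si per formula unit: 3 × 28.085 = 84.255 g.
Weight fraction Si = 84.255 / 496.490 = 0.1697.

16.97 wt%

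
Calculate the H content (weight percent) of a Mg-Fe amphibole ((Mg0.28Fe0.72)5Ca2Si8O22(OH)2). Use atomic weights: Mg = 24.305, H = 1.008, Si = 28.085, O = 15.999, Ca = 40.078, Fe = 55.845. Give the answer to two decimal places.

M((Mg0.28Fe0.72)5Ca2Si8O22(OH)2) = 925.897 g/mol.
H contributes 2 × 1.008 = 2.016 g per mole.
2.016/925.897 = 0.0022 → 0.22%.

0.22 weight percent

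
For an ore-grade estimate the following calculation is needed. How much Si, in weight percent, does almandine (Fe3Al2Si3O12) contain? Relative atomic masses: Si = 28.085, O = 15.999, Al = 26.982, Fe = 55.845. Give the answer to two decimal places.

M(Fe3Al2Si3O12) = 497.742 g/mol.
Si contributes 3 × 28.085 = 84.255 g per mole.
84.255/497.742 = 0.1693 → 16.93%.

16.93 weight percent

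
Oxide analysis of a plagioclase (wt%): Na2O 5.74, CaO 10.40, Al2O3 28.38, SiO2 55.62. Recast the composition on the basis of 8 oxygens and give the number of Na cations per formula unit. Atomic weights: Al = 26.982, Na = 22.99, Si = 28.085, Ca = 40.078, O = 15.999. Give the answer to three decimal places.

5.74 wt% Na2O ÷ 61.979 g/mol = 0.09261 mol, giving 0.18522 Na and 0.09261 O.
10.40 wt% CaO ÷ 56.077 g/mol = 0.18546 mol, giving 0.18546 Ca and 0.18546 O.
28.38 wt% Al2O3 ÷ 101.961 g/mol = 0.27834 mol, giving 0.55668 Al and 0.83502 O.
55.62 wt% SiO2 ÷ 60.083 g/mol = 0.92572 mol, giving 0.92572 Si and 1.85144 O.
Oxygen sums to 2.96453; scaling by 8/2.96453 = 2.69857 puts the formula on 8 O.
Na: 0.18522 × 2.69857 = 0.500 atoms per formula unit.

0.500 Na apfu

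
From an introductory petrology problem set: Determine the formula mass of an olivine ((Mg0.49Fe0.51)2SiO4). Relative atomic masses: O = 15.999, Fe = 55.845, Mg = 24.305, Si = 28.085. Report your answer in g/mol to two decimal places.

172.86 g/mol

Mg: 0.98 × 24.305 = 23.8189
Fe: 1.02 × 55.845 = 56.9619
Si: 1 × 28.085 = 28.0850
O: 4 × 15.999 = 63.9960
Summing the contributions gives the formula mass.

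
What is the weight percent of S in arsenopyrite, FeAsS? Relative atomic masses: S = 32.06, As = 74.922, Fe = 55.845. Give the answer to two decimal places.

19.69 weight percent

Molar mass of FeAsS: 1·55.845 + 1·74.922 + 1·32.06 = 162.827 g/mol.
Mass of S per formula unit: 1 × 32.06 = 32.060 g.
Weight fraction S = 32.060 / 162.827 = 0.1969.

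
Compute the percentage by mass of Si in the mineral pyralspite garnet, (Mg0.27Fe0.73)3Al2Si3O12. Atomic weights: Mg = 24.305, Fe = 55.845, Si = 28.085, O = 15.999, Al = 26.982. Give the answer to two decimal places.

17.84 mass %

Formula mass = 0.81×24.305 + 2.19×55.845 + 2×26.982 + 3×28.085 + 12×15.999 = 472.195 g/mol, of which 84.255 g is Si.
So Si makes up 84.255/472.195 = 0.1784 of the mass, i.e. 17.84%.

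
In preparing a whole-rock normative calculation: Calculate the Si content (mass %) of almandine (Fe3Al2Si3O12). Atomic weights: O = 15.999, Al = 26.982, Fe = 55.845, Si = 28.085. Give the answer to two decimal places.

Molar mass of Fe3Al2Si3O12: 3*55.845 + 2*26.982 + 3*28.085 + 12*15.999 = 497.742 g/mol.
Mass of Si per formula unit: 3 × 28.085 = 84.255 g.
Weight fraction Si = 84.255 / 497.742 = 0.1693.

16.93 mass %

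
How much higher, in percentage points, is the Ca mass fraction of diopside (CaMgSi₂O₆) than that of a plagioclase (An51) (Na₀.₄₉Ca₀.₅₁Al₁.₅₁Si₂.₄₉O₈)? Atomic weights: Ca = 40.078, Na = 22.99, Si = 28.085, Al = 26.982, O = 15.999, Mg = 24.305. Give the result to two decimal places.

Ca in CaMgSi₂O₆: molar mass 216.547 g/mol; 1×40.078 = 40.078 g → 18.51 wt%.
Ca in Na₀.₄₉Ca₀.₅₁Al₁.₅₁Si₂.₄₉O₈: molar mass 270.371 g/mol; 0.51×40.078 = 20.440 g → 7.56 wt%.
Difference = 18.51 − 7.56 = 10.95 percentage points.

10.95 percentage points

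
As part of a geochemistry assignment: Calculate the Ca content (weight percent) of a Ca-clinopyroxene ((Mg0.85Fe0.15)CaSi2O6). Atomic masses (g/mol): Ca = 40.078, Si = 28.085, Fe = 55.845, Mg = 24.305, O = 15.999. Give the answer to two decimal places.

Molar mass of (Mg0.85Fe0.15)CaSi2O6: 0.85·24.305 + 0.15·55.845 + 1·40.078 + 2·28.085 + 6·15.999 = 221.278 g/mol.
Mass of Ca per formula unit: 1 × 40.078 = 40.078 g.
Weight fraction Ca = 40.078 / 221.278 = 0.1811.

18.11 weight percent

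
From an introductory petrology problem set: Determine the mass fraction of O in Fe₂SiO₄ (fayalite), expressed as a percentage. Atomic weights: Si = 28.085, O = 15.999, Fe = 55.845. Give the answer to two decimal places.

31.41 mass %

Formula mass = 2·55.845 + 1·28.085 + 4·15.999 = 203.771 g/mol, of which 63.996 g is O.
So O makes up 63.996/203.771 = 0.3141 of the mass, i.e. 31.41%.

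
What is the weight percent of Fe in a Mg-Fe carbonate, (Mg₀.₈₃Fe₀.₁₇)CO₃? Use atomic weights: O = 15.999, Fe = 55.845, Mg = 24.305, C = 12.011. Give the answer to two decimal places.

10.59 mass %

Formula mass = 0.83×24.305 + 0.17×55.845 + 1×12.011 + 3×15.999 = 89.675 g/mol, of which 9.494 g is Fe.
So Fe makes up 9.494/89.675 = 0.1059 of the mass, i.e. 10.59%.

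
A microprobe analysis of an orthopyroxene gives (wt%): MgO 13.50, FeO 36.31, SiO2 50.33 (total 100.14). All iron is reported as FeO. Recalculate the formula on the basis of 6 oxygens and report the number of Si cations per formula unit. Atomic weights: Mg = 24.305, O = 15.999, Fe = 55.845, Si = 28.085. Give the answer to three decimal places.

MgO: 13.50/40.304 = 0.33495 mol → 0.33495 mol Mg, 0.33495 mol O.
FeO: 36.31/71.844 = 0.50540 mol → 0.50540 mol Fe, 0.50540 mol O.
SiO2: 50.33/60.083 = 0.83767 mol → 0.83767 mol Si, 1.67534 mol O.
Total oxygen = 2.51569 mol. Normalization factor = 6/2.51569 = 2.38503.
Si per 6 O = 0.83767 × 2.38503 = 1.998.

1.998 Si apfu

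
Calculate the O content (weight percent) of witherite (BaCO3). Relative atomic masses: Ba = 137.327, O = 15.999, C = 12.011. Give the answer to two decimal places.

Molar mass of BaCO3: 1*137.327 + 1*12.011 + 3*15.999 = 197.335 g/mol.
Mass of O per formula unit: 3 × 15.999 = 47.997 g.
Weight fraction O = 47.997 / 197.335 = 0.2432.

24.32 weight percent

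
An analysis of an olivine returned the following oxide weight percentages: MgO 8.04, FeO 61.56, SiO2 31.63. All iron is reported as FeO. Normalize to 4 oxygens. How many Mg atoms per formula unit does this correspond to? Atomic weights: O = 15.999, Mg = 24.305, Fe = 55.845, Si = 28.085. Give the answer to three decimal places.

0.378 Mg apfu

MgO (M=40.304): mol = 0.19948; Mg = 0.19948, O = 0.19948.
FeO (M=71.844): mol = 0.85686; Fe = 0.85686, O = 0.85686.
SiO2 (M=60.083): mol = 0.52644; Si = 0.52644, O = 1.05288.
ΣO = 2.10922; factor = 4/ΣO = 1.89644.
Mg apfu = 0.19948 × 1.89644 = 0.378.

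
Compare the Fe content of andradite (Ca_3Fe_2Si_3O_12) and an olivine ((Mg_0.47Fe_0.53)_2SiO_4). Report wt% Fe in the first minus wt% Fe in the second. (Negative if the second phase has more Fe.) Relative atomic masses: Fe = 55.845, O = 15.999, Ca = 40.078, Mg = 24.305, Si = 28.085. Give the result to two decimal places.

-12.02 percentage points

First mineral: 111.690 g Fe in 508.167 g formula = 21.98 wt% Fe.
Second mineral: 59.196 g Fe in 174.123 g formula = 34.00 wt% Fe.
21.98% − 34.00% gives a difference of -12.02 percentage points.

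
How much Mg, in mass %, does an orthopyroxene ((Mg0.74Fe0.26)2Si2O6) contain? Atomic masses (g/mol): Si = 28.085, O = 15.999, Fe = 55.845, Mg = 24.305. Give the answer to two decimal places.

16.56 mass %

Molar mass of (Mg0.74Fe0.26)2Si2O6: 1.48*24.305 + 0.52*55.845 + 2*28.085 + 6*15.999 = 217.175 g/mol.
Mass of Mg per formula unit: 1.48 × 24.305 = 35.971 g.
Weight fraction Mg = 35.971 / 217.175 = 0.1656.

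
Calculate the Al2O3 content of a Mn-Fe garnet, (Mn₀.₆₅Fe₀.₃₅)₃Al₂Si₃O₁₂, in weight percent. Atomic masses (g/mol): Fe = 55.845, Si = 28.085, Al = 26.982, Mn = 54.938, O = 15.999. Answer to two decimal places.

20.56 wt%

M((Mn₀.₆₅Fe₀.₃₅)₃Al₂Si₃O₁₂) = 495.973 g/mol; M(Al2O3) = 101.961 g/mol.
Moles Al2O3 per formula unit = 2 Al ÷ 2 = 1.0000.
Al2O3 fraction = (1.0000 × 101.961) / 495.973 = 101.961/495.973 = 0.2056.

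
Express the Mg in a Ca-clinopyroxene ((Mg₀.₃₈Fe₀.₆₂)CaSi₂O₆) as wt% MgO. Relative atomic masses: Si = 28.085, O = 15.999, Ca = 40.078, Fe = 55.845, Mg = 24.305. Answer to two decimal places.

Formula mass = 236.102 g/mol.
0.38 Mg → 0.3800 mol MgO per formula unit; M(MgO) = 40.304, so MgO mass = 15.316 g.
15.316/236.102 × 100 = 6.49 wt%.

6.49 wt%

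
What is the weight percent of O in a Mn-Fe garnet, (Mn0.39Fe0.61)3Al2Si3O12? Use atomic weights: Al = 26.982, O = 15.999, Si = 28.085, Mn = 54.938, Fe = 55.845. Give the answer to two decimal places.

Formula mass = 1.17×54.938 + 1.83×55.845 + 2×26.982 + 3×28.085 + 12×15.999 = 496.681 g/mol, of which 191.988 g is O.
So O makes up 191.988/496.681 = 0.3865 of the mass, i.e. 38.65%.

38.65 mass %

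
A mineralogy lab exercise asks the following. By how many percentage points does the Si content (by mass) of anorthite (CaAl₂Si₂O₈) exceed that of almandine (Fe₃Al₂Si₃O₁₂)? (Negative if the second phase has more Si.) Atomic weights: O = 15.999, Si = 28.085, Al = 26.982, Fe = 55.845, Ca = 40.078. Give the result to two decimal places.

First mineral: 56.170 g Si in 278.204 g formula = 20.19 wt% Si.
Second mineral: 84.255 g Si in 497.742 g formula = 16.93 wt% Si.
20.19% − 16.93% gives a difference of 3.26 percentage points.

3.26 percentage points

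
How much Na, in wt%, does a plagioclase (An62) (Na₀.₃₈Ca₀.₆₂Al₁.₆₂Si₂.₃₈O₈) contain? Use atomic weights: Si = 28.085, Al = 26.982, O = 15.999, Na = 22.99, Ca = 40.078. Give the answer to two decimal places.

M(Na₀.₃₈Ca₀.₆₂Al₁.₆₂Si₂.₃₈O₈) = 272.130 g/mol.
Na contributes 0.38 × 22.99 = 8.736 g per mole.
8.736/272.130 = 0.0321 → 3.21%.

3.21 wt%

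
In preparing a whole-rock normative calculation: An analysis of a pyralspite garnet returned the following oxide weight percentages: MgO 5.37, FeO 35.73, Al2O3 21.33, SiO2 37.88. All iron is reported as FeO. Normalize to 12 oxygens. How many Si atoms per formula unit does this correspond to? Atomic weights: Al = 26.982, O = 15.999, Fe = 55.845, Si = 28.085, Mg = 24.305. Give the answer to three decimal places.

3.003 Si apfu

MgO: 5.37/40.304 = 0.13324 mol → 0.13324 mol Mg, 0.13324 mol O.
FeO: 35.73/71.844 = 0.49733 mol → 0.49733 mol Fe, 0.49733 mol O.
Al2O3: 21.33/101.961 = 0.20920 mol → 0.41840 mol Al, 0.62760 mol O.
SiO2: 37.88/60.083 = 0.63046 mol → 0.63046 mol Si, 1.26092 mol O.
Total oxygen = 2.51909 mol. Normalization factor = 12/2.51909 = 4.76362.
Si per 12 O = 0.63046 × 4.76362 = 3.003.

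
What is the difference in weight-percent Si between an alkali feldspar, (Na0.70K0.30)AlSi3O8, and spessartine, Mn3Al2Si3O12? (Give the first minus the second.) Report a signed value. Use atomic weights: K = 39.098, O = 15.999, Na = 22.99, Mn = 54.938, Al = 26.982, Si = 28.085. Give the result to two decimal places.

M((Na0.70K0.30)AlSi3O8) = 267.051 g/mol, so wt% Si = 84.255/267.051 × 100 = 31.55%.
M(Mn3Al2Si3O12) = 495.021 g/mol, so wt% Si = 84.255/495.021 × 100 = 17.02%.
31.55 − 17.02 = 14.53 pp.

14.53 percentage points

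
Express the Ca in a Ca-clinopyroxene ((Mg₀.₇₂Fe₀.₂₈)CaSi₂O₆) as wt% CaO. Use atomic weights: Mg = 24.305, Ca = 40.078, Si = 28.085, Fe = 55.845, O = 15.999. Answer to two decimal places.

Formula mass = 225.378 g/mol.
1 Ca → 1.0000 mol CaO per formula unit; M(CaO) = 56.077, so CaO mass = 56.077 g.
56.077/225.378 × 100 = 24.88 wt%.

24.88 wt%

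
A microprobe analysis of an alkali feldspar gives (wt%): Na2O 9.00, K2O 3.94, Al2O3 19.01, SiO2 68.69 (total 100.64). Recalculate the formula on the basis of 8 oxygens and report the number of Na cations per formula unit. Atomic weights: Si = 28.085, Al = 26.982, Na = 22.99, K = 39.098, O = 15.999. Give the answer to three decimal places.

Na2O (M=61.979): mol = 0.14521; Na = 0.29042, O = 0.14521.
K2O (M=94.195): mol = 0.04183; K = 0.08366, O = 0.04183.
Al2O3 (M=101.961): mol = 0.18644; Al = 0.37288, O = 0.55932.
SiO2 (M=60.083): mol = 1.14325; Si = 1.14325, O = 2.28650.
ΣO = 3.03286; factor = 8/ΣO = 2.63777.
Na apfu = 0.29042 × 2.63777 = 0.766.

0.766 Na apfu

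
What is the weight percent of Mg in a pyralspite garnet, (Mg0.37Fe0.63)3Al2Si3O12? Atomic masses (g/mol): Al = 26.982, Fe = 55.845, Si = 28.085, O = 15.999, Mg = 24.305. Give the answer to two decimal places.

Formula mass = 1.11×24.305 + 1.89×55.845 + 2×26.982 + 3×28.085 + 12×15.999 = 462.733 g/mol, of which 26.979 g is Mg.
So Mg makes up 26.979/462.733 = 0.0583 of the mass, i.e. 5.83%.

5.83 wt%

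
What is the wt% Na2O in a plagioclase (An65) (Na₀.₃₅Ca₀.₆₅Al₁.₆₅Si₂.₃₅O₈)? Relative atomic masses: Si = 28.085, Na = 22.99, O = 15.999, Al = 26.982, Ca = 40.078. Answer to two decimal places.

3.98 wt%

M(Na₀.₃₅Ca₀.₆₅Al₁.₆₅Si₂.₃₅O₈) = 272.609 g/mol; M(Na2O) = 61.979 g/mol.
Moles Na2O per formula unit = 0.35 Na ÷ 2 = 0.1750.
Na2O fraction = (0.1750 × 61.979) / 272.609 = 10.846/272.609 = 0.0398.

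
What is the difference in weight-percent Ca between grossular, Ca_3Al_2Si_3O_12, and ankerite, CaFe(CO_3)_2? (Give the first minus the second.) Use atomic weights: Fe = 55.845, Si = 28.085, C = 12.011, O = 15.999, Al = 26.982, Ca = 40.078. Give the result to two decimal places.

Ca in Ca_3Al_2Si_3O_12: molar mass 450.441 g/mol; 3×40.078 = 120.234 g → 26.69 wt%.
Ca in CaFe(CO_3)_2: molar mass 215.939 g/mol; 1×40.078 = 40.078 g → 18.56 wt%.
Difference = 26.69 − 18.56 = 8.13 percentage points.

8.13 percentage points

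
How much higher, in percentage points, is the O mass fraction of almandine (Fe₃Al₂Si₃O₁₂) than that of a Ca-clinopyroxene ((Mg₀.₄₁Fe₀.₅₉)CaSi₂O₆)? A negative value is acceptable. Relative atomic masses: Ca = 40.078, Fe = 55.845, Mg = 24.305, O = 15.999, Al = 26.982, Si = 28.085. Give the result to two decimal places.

-2.25 percentage points

M(Fe₃Al₂Si₃O₁₂) = 497.742 g/mol, so wt% O = 191.988/497.742 × 100 = 38.57%.
M((Mg₀.₄₁Fe₀.₅₉)CaSi₂O₆) = 235.156 g/mol, so wt% O = 95.994/235.156 × 100 = 40.82%.
38.57 − 40.82 = -2.25 pp.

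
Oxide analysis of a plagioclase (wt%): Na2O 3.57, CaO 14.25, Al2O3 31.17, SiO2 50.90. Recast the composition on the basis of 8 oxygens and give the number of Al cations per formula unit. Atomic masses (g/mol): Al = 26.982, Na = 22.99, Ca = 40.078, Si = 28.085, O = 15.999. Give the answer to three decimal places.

Na2O: 3.57/61.979 = 0.05760 mol → 0.11520 mol Na, 0.05760 mol O.
CaO: 14.25/56.077 = 0.25411 mol → 0.25411 mol Ca, 0.25411 mol O.
Al2O3: 31.17/101.961 = 0.30571 mol → 0.61142 mol Al, 0.91713 mol O.
SiO2: 50.90/60.083 = 0.84716 mol → 0.84716 mol Si, 1.69432 mol O.
Total oxygen = 2.92316 mol. Normalization factor = 8/2.92316 = 2.73676.
Al per 8 O = 0.61142 × 2.73676 = 1.673.

1.673 Al apfu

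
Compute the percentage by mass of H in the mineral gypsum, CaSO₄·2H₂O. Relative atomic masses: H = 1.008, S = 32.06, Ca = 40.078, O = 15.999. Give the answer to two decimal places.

Formula mass = 1*40.078 + 1*32.06 + 6*15.999 + 4*1.008 = 172.164 g/mol, of which 4.032 g is H.
So H makes up 4.032/172.164 = 0.0234 of the mass, i.e. 2.34%.

2.34 weight percent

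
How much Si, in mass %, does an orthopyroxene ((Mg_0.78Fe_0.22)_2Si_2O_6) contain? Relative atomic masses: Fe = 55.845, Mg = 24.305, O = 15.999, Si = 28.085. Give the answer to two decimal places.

26.17 mass %

M((Mg_0.78Fe_0.22)_2Si_2O_6) = 214.652 g/mol.
Si contributes 2 × 28.085 = 56.170 g per mole.
56.170/214.652 = 0.2617 → 26.17%.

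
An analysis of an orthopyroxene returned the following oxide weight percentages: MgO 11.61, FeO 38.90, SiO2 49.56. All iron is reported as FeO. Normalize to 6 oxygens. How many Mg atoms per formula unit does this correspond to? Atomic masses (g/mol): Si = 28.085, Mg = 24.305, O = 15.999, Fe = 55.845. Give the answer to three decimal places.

0.697 Mg apfu

11.61 wt% MgO ÷ 40.304 g/mol = 0.28806 mol, giving 0.28806 Mg and 0.28806 O.
38.90 wt% FeO ÷ 71.844 g/mol = 0.54145 mol, giving 0.54145 Fe and 0.54145 O.
49.56 wt% SiO2 ÷ 60.083 g/mol = 0.82486 mol, giving 0.82486 Si and 1.64972 O.
Oxygen sums to 2.47923; scaling by 6/2.47923 = 2.42011 puts the formula on 6 O.
Mg: 0.28806 × 2.42011 = 0.697 atoms per formula unit.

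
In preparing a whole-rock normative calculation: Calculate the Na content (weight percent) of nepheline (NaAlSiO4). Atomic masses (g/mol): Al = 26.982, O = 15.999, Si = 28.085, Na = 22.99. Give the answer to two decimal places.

16.18 weight percent

Formula mass = 1×22.99 + 1×26.982 + 1×28.085 + 4×15.999 = 142.053 g/mol, of which 22.990 g is Na.
So Na makes up 22.990/142.053 = 0.1618 of the mass, i.e. 16.18%.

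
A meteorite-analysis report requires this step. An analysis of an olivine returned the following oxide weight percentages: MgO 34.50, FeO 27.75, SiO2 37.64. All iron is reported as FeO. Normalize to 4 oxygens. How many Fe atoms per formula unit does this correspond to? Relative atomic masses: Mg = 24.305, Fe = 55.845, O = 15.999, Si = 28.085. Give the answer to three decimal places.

0.619 Fe apfu

MgO (M=40.304): mol = 0.85599; Mg = 0.85599, O = 0.85599.
FeO (M=71.844): mol = 0.38625; Fe = 0.38625, O = 0.38625.
SiO2 (M=60.083): mol = 0.62647; Si = 0.62647, O = 1.25294.
ΣO = 2.49518; factor = 4/ΣO = 1.60309.
Fe apfu = 0.38625 × 1.60309 = 0.619.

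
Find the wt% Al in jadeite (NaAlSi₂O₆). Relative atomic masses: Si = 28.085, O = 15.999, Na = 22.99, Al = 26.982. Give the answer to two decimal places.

M(NaAlSi₂O₆) = 202.136 g/mol.
Al contributes 1 × 26.982 = 26.982 g per mole.
26.982/202.136 = 0.1335 → 13.35%.

13.35 weight percent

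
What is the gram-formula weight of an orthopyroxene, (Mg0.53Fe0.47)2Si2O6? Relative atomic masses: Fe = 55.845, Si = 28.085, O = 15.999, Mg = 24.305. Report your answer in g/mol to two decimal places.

230.42 g/mol

Mg: 1.06 × 24.305 = 25.7633
Fe: 0.94 × 55.845 = 52.4943
Si: 2 × 28.085 = 56.1700
O: 6 × 15.999 = 95.9940
Summing the contributions gives the formula mass.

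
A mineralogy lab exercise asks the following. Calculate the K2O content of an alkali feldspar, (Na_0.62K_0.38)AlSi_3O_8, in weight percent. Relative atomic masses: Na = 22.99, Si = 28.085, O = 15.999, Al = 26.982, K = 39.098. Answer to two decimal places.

6.67 wt%

Formula mass = 268.340 g/mol.
0.38 K → 0.1900 mol K2O per formula unit; M(K2O) = 94.195, so K2O mass = 17.897 g.
17.897/268.340 × 100 = 6.67 wt%.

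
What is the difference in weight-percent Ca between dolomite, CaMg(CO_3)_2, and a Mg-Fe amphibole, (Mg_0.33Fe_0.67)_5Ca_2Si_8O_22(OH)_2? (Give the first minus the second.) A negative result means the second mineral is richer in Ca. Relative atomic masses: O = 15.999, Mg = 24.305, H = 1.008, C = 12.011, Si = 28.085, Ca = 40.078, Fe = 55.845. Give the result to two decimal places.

13.00 percentage points

First mineral: 40.078 g Ca in 184.399 g formula = 21.73 wt% Ca.
Second mineral: 80.156 g Ca in 918.012 g formula = 8.73 wt% Ca.
21.73% − 8.73% gives a difference of 13.00 percentage points.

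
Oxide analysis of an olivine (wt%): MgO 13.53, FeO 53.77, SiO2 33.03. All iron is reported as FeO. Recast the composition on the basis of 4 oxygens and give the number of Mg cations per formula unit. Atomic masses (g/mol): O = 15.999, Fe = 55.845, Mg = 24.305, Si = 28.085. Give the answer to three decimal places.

MgO (M=40.304): mol = 0.33570; Mg = 0.33570, O = 0.33570.
FeO (M=71.844): mol = 0.74843; Fe = 0.74843, O = 0.74843.
SiO2 (M=60.083): mol = 0.54974; Si = 0.54974, O = 1.09948.
ΣO = 2.18361; factor = 4/ΣO = 1.83183.
Mg apfu = 0.33570 × 1.83183 = 0.615.

0.615 Mg apfu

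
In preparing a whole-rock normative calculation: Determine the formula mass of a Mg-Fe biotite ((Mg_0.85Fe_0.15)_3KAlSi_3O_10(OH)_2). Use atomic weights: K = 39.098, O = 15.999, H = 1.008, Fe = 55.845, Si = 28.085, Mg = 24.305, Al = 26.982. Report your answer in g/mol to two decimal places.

The formula mass is the sum 2.55*24.305 + 0.45*55.845 + 1*39.098 + 1*26.982 + 3*28.085 + 12*15.999 + 2*1.008.

431.45 g/mol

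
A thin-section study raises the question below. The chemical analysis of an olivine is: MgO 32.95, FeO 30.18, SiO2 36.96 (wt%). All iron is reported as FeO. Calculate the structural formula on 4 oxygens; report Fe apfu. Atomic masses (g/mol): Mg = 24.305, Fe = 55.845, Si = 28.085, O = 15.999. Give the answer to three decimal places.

0.681 Fe apfu

MgO: 32.95/40.304 = 0.81754 mol → 0.81754 mol Mg, 0.81754 mol O.
FeO: 30.18/71.844 = 0.42008 mol → 0.42008 mol Fe, 0.42008 mol O.
SiO2: 36.96/60.083 = 0.61515 mol → 0.61515 mol Si, 1.23030 mol O.
Total oxygen = 2.46792 mol. Normalization factor = 4/2.46792 = 1.62080.
Fe per 4 O = 0.42008 × 1.62080 = 0.681.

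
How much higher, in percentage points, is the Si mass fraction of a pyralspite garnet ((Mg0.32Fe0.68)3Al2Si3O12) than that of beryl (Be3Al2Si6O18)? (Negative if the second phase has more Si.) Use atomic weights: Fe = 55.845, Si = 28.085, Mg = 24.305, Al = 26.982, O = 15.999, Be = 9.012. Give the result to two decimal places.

First mineral: 84.255 g Si in 467.464 g formula = 18.02 wt% Si.
Second mineral: 168.510 g Si in 537.492 g formula = 31.35 wt% Si.
18.02% − 31.35% gives a difference of -13.33 percentage points.

-13.33 percentage points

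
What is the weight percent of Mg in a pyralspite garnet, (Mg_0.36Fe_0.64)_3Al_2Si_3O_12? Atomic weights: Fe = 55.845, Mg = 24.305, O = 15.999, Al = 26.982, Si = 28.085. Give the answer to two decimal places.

5.66 wt%

M((Mg_0.36Fe_0.64)_3Al_2Si_3O_12) = 463.679 g/mol.
Mg contributes 1.08 × 24.305 = 26.249 g per mole.
26.249/463.679 = 0.0566 → 5.66%.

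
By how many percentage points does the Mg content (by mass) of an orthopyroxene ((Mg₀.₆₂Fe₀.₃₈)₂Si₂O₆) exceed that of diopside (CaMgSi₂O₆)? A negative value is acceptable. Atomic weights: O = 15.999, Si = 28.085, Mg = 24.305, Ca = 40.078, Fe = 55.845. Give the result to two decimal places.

First mineral: 30.138 g Mg in 224.744 g formula = 13.41 wt% Mg.
Second mineral: 24.305 g Mg in 216.547 g formula = 11.22 wt% Mg.
13.41% − 11.22% gives a difference of 2.19 percentage points.

2.19 percentage points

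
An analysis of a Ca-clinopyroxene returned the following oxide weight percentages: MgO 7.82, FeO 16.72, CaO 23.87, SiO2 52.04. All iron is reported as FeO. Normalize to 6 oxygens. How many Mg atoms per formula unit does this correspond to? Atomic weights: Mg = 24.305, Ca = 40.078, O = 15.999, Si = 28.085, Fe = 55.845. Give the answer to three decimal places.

7.82 wt% MgO ÷ 40.304 g/mol = 0.19403 mol, giving 0.19403 Mg and 0.19403 O.
16.72 wt% FeO ÷ 71.844 g/mol = 0.23273 mol, giving 0.23273 Fe and 0.23273 O.
23.87 wt% CaO ÷ 56.077 g/mol = 0.42566 mol, giving 0.42566 Ca and 0.42566 O.
52.04 wt% SiO2 ÷ 60.083 g/mol = 0.86614 mol, giving 0.86614 Si and 1.73228 O.
Oxygen sums to 2.58470; scaling by 6/2.58470 = 2.32135 puts the formula on 6 O.
Mg: 0.19403 × 2.32135 = 0.450 atoms per formula unit.

0.450 Mg apfu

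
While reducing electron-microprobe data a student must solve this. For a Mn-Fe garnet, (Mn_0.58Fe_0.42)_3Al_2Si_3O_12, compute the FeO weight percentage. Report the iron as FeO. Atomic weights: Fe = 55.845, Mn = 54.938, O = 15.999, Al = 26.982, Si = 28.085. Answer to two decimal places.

Formula mass = 496.164 g/mol.
1.26 Fe → 1.2600 mol FeO per formula unit; M(FeO) = 71.844, so FeO mass = 90.523 g.
90.523/496.164 × 100 = 18.24 wt%.

18.24 wt%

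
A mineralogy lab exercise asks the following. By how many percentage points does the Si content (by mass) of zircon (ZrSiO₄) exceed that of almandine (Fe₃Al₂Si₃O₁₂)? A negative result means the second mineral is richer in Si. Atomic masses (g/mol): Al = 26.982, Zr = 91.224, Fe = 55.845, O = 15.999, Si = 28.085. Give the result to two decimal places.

Si in ZrSiO₄: molar mass 183.305 g/mol; 1×28.085 = 28.085 g → 15.32 wt%.
Si in Fe₃Al₂Si₃O₁₂: molar mass 497.742 g/mol; 3×28.085 = 84.255 g → 16.93 wt%.
Difference = 15.32 − 16.93 = -1.61 percentage points.

-1.61 percentage points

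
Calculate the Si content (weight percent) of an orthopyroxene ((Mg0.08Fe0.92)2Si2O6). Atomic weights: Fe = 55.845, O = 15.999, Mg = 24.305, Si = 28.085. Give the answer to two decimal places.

M((Mg0.08Fe0.92)2Si2O6) = 258.808 g/mol.
Si contributes 2 × 28.085 = 56.170 g per mole.
56.170/258.808 = 0.2170 → 21.70%.

21.70 weight percent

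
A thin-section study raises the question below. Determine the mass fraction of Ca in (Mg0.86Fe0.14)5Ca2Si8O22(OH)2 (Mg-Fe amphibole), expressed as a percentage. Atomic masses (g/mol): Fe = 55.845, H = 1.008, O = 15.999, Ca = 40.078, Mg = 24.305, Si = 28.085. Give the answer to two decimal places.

9.61 weight percent

M((Mg0.86Fe0.14)5Ca2Si8O22(OH)2) = 834.431 g/mol.
Ca contributes 2 × 40.078 = 80.156 g per mole.
80.156/834.431 = 0.0961 → 9.61%.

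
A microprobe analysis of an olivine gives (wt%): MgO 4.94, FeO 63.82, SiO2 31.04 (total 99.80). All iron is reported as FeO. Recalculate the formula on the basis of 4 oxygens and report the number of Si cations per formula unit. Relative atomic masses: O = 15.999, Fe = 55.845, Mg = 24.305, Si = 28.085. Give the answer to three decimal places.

4.94 wt% MgO ÷ 40.304 g/mol = 0.12257 mol, giving 0.12257 Mg and 0.12257 O.
63.82 wt% FeO ÷ 71.844 g/mol = 0.88831 mol, giving 0.88831 Fe and 0.88831 O.
31.04 wt% SiO2 ÷ 60.083 g/mol = 0.51662 mol, giving 0.51662 Si and 1.03324 O.
Oxygen sums to 2.04412; scaling by 4/2.04412 = 1.95683 puts the formula on 4 O.
Si: 0.51662 × 1.95683 = 1.011 atoms per formula unit.

1.011 Si apfu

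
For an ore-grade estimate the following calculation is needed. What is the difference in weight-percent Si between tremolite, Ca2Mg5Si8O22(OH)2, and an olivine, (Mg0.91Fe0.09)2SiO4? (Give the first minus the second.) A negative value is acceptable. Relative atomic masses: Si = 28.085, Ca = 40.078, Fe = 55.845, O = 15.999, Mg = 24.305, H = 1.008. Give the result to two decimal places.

8.47 percentage points

M(Ca2Mg5Si8O22(OH)2) = 812.353 g/mol, so wt% Si = 224.680/812.353 × 100 = 27.66%.
M((Mg0.91Fe0.09)2SiO4) = 146.368 g/mol, so wt% Si = 28.085/146.368 × 100 = 19.19%.
27.66 − 19.19 = 8.47 pp.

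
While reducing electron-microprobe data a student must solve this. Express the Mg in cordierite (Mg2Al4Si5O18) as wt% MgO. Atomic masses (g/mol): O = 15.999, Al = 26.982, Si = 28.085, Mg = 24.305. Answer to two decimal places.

M(Mg2Al4Si5O18) = 584.945 g/mol; M(MgO) = 40.304 g/mol.
Moles MgO per formula unit = 2 Mg ÷ 1 = 2.0000.
MgO fraction = (2.0000 × 40.304) / 584.945 = 80.608/584.945 = 0.1378.

13.78 wt%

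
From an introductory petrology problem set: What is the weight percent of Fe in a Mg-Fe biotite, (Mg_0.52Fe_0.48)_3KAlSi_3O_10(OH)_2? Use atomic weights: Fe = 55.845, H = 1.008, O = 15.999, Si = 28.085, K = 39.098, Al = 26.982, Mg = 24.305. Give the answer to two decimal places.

M((Mg_0.52Fe_0.48)_3KAlSi_3O_10(OH)_2) = 462.672 g/mol.
Fe contributes 1.44 × 55.845 = 80.417 g per mole.
80.417/462.672 = 0.1738 → 17.38%.

17.38 weight percent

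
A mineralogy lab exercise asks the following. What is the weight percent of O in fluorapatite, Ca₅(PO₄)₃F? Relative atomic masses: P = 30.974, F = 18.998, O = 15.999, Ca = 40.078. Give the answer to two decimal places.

38.07 wt%

Molar mass of Ca₅(PO₄)₃F: 5×40.078 + 3×30.974 + 12×15.999 + 1×18.998 = 504.298 g/mol.
Mass of O per formula unit: 12 × 15.999 = 191.988 g.
Weight fraction O = 191.988 / 504.298 = 0.3807.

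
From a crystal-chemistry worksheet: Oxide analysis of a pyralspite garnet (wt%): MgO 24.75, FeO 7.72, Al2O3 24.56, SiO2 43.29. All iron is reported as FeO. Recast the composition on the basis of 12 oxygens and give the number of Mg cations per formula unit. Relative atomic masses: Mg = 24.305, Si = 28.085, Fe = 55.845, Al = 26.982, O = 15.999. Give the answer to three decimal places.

24.75 wt% MgO ÷ 40.304 g/mol = 0.61408 mol, giving 0.61408 Mg and 0.61408 O.
7.72 wt% FeO ÷ 71.844 g/mol = 0.10746 mol, giving 0.10746 Fe and 0.10746 O.
24.56 wt% Al2O3 ÷ 101.961 g/mol = 0.24088 mol, giving 0.48176 Al and 0.72264 O.
43.29 wt% SiO2 ÷ 60.083 g/mol = 0.72050 mol, giving 0.72050 Si and 1.44100 O.
Oxygen sums to 2.88518; scaling by 12/2.88518 = 4.15919 puts the formula on 12 O.
Mg: 0.61408 × 4.15919 = 2.554 atoms per formula unit.

2.554 Mg apfu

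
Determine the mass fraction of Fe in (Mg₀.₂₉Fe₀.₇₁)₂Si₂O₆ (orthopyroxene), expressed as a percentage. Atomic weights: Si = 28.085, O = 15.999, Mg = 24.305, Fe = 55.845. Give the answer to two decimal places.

Formula mass = 0.58*24.305 + 1.42*55.845 + 2*28.085 + 6*15.999 = 245.561 g/mol, of which 79.300 g is Fe.
So Fe makes up 79.300/245.561 = 0.3229 of the mass, i.e. 32.29%.

32.29 mass %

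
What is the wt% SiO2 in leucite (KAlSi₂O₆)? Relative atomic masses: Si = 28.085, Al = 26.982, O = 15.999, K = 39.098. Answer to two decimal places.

M(KAlSi₂O₆) = 218.244 g/mol; M(SiO2) = 60.083 g/mol.
Moles SiO2 per formula unit = 2 Si ÷ 1 = 2.0000.
SiO2 fraction = (2.0000 × 60.083) / 218.244 = 120.166/218.244 = 0.5506.

55.06 wt%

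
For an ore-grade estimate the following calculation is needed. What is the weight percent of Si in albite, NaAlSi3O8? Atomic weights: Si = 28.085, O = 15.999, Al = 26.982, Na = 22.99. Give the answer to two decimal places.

Formula mass = 1·22.99 + 1·26.982 + 3·28.085 + 8·15.999 = 262.219 g/mol, of which 84.255 g is Si.
So Si makes up 84.255/262.219 = 0.3213 of the mass, i.e. 32.13%.

32.13 weight percent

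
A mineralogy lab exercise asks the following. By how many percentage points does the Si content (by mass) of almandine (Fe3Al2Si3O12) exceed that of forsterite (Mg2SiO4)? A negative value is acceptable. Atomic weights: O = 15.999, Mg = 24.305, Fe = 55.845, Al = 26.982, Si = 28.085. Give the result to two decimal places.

M(Fe3Al2Si3O12) = 497.742 g/mol, so wt% Si = 84.255/497.742 × 100 = 16.93%.
M(Mg2SiO4) = 140.691 g/mol, so wt% Si = 28.085/140.691 × 100 = 19.96%.
16.93 − 19.96 = -3.03 pp.

-3.03 percentage points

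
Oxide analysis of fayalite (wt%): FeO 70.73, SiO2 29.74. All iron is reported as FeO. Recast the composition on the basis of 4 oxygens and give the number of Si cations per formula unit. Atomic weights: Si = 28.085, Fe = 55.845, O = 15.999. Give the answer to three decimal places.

1.003 Si apfu

70.73 wt% FeO ÷ 71.844 g/mol = 0.98449 mol, giving 0.98449 Fe and 0.98449 O.
29.74 wt% SiO2 ÷ 60.083 g/mol = 0.49498 mol, giving 0.49498 Si and 0.98996 O.
Oxygen sums to 1.97445; scaling by 4/1.97445 = 2.02588 puts the formula on 4 O.
Si: 0.49498 × 2.02588 = 1.003 atoms per formula unit.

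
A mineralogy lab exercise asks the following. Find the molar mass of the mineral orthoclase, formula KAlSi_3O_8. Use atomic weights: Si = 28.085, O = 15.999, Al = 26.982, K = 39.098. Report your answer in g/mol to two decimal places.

M = 1*39.098 + 1*26.982 + 3*28.085 + 8*15.999

278.33 g/mol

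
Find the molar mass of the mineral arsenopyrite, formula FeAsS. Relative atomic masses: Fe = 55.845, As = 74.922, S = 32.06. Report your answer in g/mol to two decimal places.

162.83 g/mol

M = 1·55.845 + 1·74.922 + 1·32.06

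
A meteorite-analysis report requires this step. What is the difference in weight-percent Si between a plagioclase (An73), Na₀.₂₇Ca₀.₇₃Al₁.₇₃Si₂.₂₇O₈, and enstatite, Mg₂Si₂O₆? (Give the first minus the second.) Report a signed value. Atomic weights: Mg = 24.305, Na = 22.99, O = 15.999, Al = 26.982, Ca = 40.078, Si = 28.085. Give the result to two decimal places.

M(Na₀.₂₇Ca₀.₇₃Al₁.₇₃Si₂.₂₇O₈) = 273.888 g/mol, so wt% Si = 63.753/273.888 × 100 = 23.28%.
M(Mg₂Si₂O₆) = 200.774 g/mol, so wt% Si = 56.170/200.774 × 100 = 27.98%.
23.28 − 27.98 = -4.70 pp.

-4.70 percentage points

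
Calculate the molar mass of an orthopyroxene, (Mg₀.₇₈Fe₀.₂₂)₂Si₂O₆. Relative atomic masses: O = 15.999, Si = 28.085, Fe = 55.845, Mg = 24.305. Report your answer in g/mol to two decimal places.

Mg: 1.56 × 24.305 = 37.9158
Fe: 0.44 × 55.845 = 24.5718
Si: 2 × 28.085 = 56.1700
O: 6 × 15.999 = 95.9940
Summing the contributions gives the formula mass.

214.65 g/mol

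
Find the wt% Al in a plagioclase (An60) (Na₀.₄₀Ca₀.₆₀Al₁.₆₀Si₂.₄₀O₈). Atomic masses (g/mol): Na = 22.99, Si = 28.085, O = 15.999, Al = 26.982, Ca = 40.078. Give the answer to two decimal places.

Formula mass = 0.40·22.99 + 0.60·40.078 + 1.60·26.982 + 2.40·28.085 + 8·15.999 = 271.810 g/mol, of which 43.171 g is Al.
So Al makes up 43.171/271.810 = 0.1588 of the mass, i.e. 15.88%.

15.88 mass %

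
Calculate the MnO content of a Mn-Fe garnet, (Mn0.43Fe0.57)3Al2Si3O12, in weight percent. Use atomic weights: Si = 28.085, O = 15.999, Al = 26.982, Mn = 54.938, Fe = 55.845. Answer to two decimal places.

18.43 wt%

M((Mn0.43Fe0.57)3Al2Si3O12) = 496.572 g/mol; M(MnO) = 70.937 g/mol.
Moles MnO per formula unit = 1.29 Mn ÷ 1 = 1.2900.
MnO fraction = (1.2900 × 70.937) / 496.572 = 91.509/496.572 = 0.1843.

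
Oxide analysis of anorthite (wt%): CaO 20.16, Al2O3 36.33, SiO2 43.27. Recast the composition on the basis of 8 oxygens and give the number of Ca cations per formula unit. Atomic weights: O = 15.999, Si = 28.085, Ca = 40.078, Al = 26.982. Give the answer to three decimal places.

20.16 wt% CaO ÷ 56.077 g/mol = 0.35951 mol, giving 0.35951 Ca and 0.35951 O.
36.33 wt% Al2O3 ÷ 101.961 g/mol = 0.35631 mol, giving 0.71262 Al and 1.06893 O.
43.27 wt% SiO2 ÷ 60.083 g/mol = 0.72017 mol, giving 0.72017 Si and 1.44034 O.
Oxygen sums to 2.86878; scaling by 8/2.86878 = 2.78864 puts the formula on 8 O.
Ca: 0.35951 × 2.78864 = 1.003 atoms per formula unit.

1.003 Ca apfu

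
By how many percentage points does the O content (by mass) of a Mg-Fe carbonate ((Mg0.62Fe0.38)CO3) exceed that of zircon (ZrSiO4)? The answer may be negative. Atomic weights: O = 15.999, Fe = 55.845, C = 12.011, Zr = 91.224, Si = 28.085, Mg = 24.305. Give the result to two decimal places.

First mineral: 47.997 g O in 96.298 g formula = 49.84 wt% O.
Second mineral: 63.996 g O in 183.305 g formula = 34.91 wt% O.
49.84% − 34.91% gives a difference of 14.93 percentage points.

14.93 percentage points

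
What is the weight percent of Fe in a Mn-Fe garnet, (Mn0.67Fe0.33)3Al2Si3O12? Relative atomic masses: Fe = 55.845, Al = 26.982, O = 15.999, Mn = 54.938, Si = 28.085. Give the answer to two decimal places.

M((Mn0.67Fe0.33)3Al2Si3O12) = 495.919 g/mol.
Fe contributes 0.99 × 55.845 = 55.287 g per mole.
55.287/495.919 = 0.1115 → 11.15%.

11.15 mass %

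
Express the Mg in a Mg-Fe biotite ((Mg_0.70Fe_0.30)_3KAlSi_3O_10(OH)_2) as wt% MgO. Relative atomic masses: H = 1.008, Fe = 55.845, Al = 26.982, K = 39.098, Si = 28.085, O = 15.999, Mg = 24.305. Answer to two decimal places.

M((Mg_0.70Fe_0.30)_3KAlSi_3O_10(OH)_2) = 445.640 g/mol; M(MgO) = 40.304 g/mol.
Moles MgO per formula unit = 2.10 Mg ÷ 1 = 2.1000.
MgO fraction = (2.1000 × 40.304) / 445.640 = 84.638/445.640 = 0.1899.

18.99 wt%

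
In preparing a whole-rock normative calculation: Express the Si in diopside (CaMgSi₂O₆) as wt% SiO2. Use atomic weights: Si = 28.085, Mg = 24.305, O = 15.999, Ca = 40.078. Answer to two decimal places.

55.49 wt%

Molar mass of CaMgSi₂O₆ = 1·40.078 + 1·24.305 + 2·28.085 + 6·15.999 = 216.547 g/mol.
Each formula unit contains 2 Si, equivalent to 2/1 = 2.0000 mol SiO2.
M(SiO2) = 1×28.085 + 2×15.999 = 60.083 g/mol.
Mass of SiO2 per formula unit = 2.0000 × 60.083 = 120.166 g.
SiO2 wt% = 120.166 / 216.547 × 100 = 55.49%.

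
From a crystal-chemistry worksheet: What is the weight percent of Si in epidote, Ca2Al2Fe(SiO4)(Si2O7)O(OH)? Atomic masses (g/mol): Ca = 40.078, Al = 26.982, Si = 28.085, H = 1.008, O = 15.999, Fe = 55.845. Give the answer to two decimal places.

Molar mass of Ca2Al2Fe(SiO4)(Si2O7)O(OH): 2*40.078 + 2*26.982 + 1*55.845 + 3*28.085 + 13*15.999 + 1*1.008 = 483.215 g/mol.
Mass of Si per formula unit: 3 × 28.085 = 84.255 g.
Weight fraction Si = 84.255 / 483.215 = 0.1744.

17.44 mass %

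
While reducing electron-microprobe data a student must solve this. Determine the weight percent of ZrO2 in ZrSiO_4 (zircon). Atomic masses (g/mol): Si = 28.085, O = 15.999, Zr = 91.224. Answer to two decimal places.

67.22 wt%

Formula mass = 183.305 g/mol.
1 Zr → 1.0000 mol ZrO2 per formula unit; M(ZrO2) = 123.222, so ZrO2 mass = 123.222 g.
123.222/183.305 × 100 = 67.22 wt%.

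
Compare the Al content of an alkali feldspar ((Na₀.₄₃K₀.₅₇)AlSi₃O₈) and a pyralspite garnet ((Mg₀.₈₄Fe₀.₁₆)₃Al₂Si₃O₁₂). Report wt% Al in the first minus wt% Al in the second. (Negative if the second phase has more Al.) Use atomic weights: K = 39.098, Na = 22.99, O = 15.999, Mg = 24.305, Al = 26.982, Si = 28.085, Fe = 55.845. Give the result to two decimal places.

-2.96 percentage points

Al in (Na₀.₄₃K₀.₅₇)AlSi₃O₈: molar mass 271.401 g/mol; 1×26.982 = 26.982 g → 9.94 wt%.
Al in (Mg₀.₈₄Fe₀.₁₆)₃Al₂Si₃O₁₂: molar mass 418.261 g/mol; 2×26.982 = 53.964 g → 12.90 wt%.
Difference = 9.94 − 12.90 = -2.96 percentage points.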